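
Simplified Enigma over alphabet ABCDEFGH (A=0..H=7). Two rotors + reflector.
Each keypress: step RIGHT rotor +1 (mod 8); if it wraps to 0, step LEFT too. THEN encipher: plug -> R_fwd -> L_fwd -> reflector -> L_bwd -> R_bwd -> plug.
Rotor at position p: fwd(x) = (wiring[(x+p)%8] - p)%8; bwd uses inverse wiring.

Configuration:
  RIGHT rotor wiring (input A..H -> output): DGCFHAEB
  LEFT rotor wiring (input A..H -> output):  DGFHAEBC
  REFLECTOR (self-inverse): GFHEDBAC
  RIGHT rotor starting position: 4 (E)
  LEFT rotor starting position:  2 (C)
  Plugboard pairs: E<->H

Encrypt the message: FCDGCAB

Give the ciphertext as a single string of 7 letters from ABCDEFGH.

Char 1 ('F'): step: R->5, L=2; F->plug->F->R->F->L->A->refl->G->L'->C->R'->H->plug->E
Char 2 ('C'): step: R->6, L=2; C->plug->C->R->F->L->A->refl->G->L'->C->R'->H->plug->E
Char 3 ('D'): step: R->7, L=2; D->plug->D->R->D->L->C->refl->H->L'->E->R'->B->plug->B
Char 4 ('G'): step: R->0, L->3 (L advanced); G->plug->G->R->E->L->H->refl->C->L'->H->R'->E->plug->H
Char 5 ('C'): step: R->1, L=3; C->plug->C->R->E->L->H->refl->C->L'->H->R'->E->plug->H
Char 6 ('A'): step: R->2, L=3; A->plug->A->R->A->L->E->refl->D->L'->G->R'->D->plug->D
Char 7 ('B'): step: R->3, L=3; B->plug->B->R->E->L->H->refl->C->L'->H->R'->H->plug->E

Answer: EEBHHDE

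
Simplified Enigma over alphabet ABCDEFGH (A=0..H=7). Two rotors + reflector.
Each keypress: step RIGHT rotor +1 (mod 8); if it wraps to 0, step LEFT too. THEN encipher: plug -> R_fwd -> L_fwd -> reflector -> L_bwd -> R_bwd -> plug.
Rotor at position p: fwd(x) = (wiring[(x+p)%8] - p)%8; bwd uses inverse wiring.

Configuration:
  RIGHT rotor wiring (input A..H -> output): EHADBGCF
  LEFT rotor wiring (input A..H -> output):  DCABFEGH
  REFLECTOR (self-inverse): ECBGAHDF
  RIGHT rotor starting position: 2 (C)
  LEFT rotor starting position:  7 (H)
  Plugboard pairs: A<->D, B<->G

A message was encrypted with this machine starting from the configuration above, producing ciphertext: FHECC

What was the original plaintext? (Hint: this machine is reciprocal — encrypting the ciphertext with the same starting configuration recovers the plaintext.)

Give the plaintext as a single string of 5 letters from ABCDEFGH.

Char 1 ('F'): step: R->3, L=7; F->plug->F->R->B->L->E->refl->A->L'->A->R'->A->plug->D
Char 2 ('H'): step: R->4, L=7; H->plug->H->R->H->L->H->refl->F->L'->G->R'->C->plug->C
Char 3 ('E'): step: R->5, L=7; E->plug->E->R->C->L->D->refl->G->L'->F->R'->B->plug->G
Char 4 ('C'): step: R->6, L=7; C->plug->C->R->G->L->F->refl->H->L'->H->R'->B->plug->G
Char 5 ('C'): step: R->7, L=7; C->plug->C->R->A->L->A->refl->E->L'->B->R'->D->plug->A

Answer: DCGGA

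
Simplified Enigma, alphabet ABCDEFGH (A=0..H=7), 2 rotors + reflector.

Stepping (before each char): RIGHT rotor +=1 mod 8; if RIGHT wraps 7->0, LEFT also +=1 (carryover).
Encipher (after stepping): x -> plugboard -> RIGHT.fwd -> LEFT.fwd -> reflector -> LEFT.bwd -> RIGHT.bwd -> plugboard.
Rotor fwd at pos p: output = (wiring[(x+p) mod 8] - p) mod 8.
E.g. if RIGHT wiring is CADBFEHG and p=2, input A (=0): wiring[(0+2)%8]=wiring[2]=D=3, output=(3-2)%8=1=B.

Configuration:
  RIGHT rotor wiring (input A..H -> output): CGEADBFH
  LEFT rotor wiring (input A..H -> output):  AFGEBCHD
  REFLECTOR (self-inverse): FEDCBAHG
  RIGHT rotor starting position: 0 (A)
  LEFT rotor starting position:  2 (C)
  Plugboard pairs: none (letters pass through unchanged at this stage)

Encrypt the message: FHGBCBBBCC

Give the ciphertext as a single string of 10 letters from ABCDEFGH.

Char 1 ('F'): step: R->1, L=2; F->plug->F->R->E->L->F->refl->A->L'->D->R'->B->plug->B
Char 2 ('H'): step: R->2, L=2; H->plug->H->R->E->L->F->refl->A->L'->D->R'->E->plug->E
Char 3 ('G'): step: R->3, L=2; G->plug->G->R->D->L->A->refl->F->L'->E->R'->E->plug->E
Char 4 ('B'): step: R->4, L=2; B->plug->B->R->F->L->B->refl->E->L'->A->R'->G->plug->G
Char 5 ('C'): step: R->5, L=2; C->plug->C->R->C->L->H->refl->G->L'->G->R'->H->plug->H
Char 6 ('B'): step: R->6, L=2; B->plug->B->R->B->L->C->refl->D->L'->H->R'->A->plug->A
Char 7 ('B'): step: R->7, L=2; B->plug->B->R->D->L->A->refl->F->L'->E->R'->F->plug->F
Char 8 ('B'): step: R->0, L->3 (L advanced); B->plug->B->R->G->L->C->refl->D->L'->H->R'->H->plug->H
Char 9 ('C'): step: R->1, L=3; C->plug->C->R->H->L->D->refl->C->L'->G->R'->G->plug->G
Char 10 ('C'): step: R->2, L=3; C->plug->C->R->B->L->G->refl->H->L'->C->R'->A->plug->A

Answer: BEEGHAFHGA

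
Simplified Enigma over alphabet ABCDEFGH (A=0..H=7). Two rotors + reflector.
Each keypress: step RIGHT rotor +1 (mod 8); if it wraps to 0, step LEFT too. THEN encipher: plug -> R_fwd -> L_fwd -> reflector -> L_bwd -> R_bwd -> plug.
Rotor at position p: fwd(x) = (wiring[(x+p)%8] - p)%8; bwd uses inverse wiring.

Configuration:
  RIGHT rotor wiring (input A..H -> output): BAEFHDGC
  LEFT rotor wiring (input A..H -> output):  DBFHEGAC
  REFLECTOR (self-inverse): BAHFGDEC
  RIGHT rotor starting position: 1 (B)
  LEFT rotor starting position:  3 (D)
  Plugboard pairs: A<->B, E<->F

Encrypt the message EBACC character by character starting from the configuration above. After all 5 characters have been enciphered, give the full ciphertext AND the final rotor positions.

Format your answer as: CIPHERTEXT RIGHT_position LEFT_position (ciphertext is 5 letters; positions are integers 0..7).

Char 1 ('E'): step: R->2, L=3; E->plug->F->R->A->L->E->refl->G->L'->G->R'->H->plug->H
Char 2 ('B'): step: R->3, L=3; B->plug->A->R->C->L->D->refl->F->L'->D->R'->D->plug->D
Char 3 ('A'): step: R->4, L=3; A->plug->B->R->H->L->C->refl->H->L'->E->R'->F->plug->E
Char 4 ('C'): step: R->5, L=3; C->plug->C->R->F->L->A->refl->B->L'->B->R'->B->plug->A
Char 5 ('C'): step: R->6, L=3; C->plug->C->R->D->L->F->refl->D->L'->C->R'->D->plug->D
Final: ciphertext=HDEAD, RIGHT=6, LEFT=3

Answer: HDEAD 6 3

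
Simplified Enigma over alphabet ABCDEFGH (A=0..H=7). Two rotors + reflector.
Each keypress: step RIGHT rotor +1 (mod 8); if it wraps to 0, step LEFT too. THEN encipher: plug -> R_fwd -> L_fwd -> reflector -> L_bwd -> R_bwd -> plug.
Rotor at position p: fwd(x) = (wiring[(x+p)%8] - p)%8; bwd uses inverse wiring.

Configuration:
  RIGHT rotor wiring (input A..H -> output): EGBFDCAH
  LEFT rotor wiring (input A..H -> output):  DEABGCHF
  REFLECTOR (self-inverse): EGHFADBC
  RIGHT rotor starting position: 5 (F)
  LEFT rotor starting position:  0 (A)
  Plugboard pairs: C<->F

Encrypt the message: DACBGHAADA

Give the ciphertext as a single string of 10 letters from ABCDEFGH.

Answer: CFBHEAHCEG

Derivation:
Char 1 ('D'): step: R->6, L=0; D->plug->D->R->A->L->D->refl->F->L'->H->R'->F->plug->C
Char 2 ('A'): step: R->7, L=0; A->plug->A->R->A->L->D->refl->F->L'->H->R'->C->plug->F
Char 3 ('C'): step: R->0, L->1 (L advanced); C->plug->F->R->C->L->A->refl->E->L'->G->R'->B->plug->B
Char 4 ('B'): step: R->1, L=1; B->plug->B->R->A->L->D->refl->F->L'->D->R'->H->plug->H
Char 5 ('G'): step: R->2, L=1; G->plug->G->R->C->L->A->refl->E->L'->G->R'->E->plug->E
Char 6 ('H'): step: R->3, L=1; H->plug->H->R->G->L->E->refl->A->L'->C->R'->A->plug->A
Char 7 ('A'): step: R->4, L=1; A->plug->A->R->H->L->C->refl->H->L'->B->R'->H->plug->H
Char 8 ('A'): step: R->5, L=1; A->plug->A->R->F->L->G->refl->B->L'->E->R'->F->plug->C
Char 9 ('D'): step: R->6, L=1; D->plug->D->R->A->L->D->refl->F->L'->D->R'->E->plug->E
Char 10 ('A'): step: R->7, L=1; A->plug->A->R->A->L->D->refl->F->L'->D->R'->G->plug->G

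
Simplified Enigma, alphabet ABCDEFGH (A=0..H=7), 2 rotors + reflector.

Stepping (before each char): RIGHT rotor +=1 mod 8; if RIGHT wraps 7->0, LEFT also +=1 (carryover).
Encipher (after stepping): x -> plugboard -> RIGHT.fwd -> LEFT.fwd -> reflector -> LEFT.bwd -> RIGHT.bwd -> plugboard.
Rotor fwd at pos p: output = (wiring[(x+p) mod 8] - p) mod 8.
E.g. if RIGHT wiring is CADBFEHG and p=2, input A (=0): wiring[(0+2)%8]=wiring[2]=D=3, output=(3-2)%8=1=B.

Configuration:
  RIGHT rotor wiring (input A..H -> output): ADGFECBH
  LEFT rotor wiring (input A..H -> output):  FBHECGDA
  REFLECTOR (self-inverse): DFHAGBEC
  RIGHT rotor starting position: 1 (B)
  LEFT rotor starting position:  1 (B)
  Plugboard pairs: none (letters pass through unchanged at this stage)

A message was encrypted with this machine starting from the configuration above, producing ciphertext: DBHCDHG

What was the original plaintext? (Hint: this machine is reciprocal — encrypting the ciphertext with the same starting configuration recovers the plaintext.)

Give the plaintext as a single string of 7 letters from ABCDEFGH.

Answer: CCFGGAH

Derivation:
Char 1 ('D'): step: R->2, L=1; D->plug->D->R->A->L->A->refl->D->L'->C->R'->C->plug->C
Char 2 ('B'): step: R->3, L=1; B->plug->B->R->B->L->G->refl->E->L'->H->R'->C->plug->C
Char 3 ('H'): step: R->4, L=1; H->plug->H->R->B->L->G->refl->E->L'->H->R'->F->plug->F
Char 4 ('C'): step: R->5, L=1; C->plug->C->R->C->L->D->refl->A->L'->A->R'->G->plug->G
Char 5 ('D'): step: R->6, L=1; D->plug->D->R->F->L->C->refl->H->L'->G->R'->G->plug->G
Char 6 ('H'): step: R->7, L=1; H->plug->H->R->C->L->D->refl->A->L'->A->R'->A->plug->A
Char 7 ('G'): step: R->0, L->2 (L advanced); G->plug->G->R->B->L->C->refl->H->L'->H->R'->H->plug->H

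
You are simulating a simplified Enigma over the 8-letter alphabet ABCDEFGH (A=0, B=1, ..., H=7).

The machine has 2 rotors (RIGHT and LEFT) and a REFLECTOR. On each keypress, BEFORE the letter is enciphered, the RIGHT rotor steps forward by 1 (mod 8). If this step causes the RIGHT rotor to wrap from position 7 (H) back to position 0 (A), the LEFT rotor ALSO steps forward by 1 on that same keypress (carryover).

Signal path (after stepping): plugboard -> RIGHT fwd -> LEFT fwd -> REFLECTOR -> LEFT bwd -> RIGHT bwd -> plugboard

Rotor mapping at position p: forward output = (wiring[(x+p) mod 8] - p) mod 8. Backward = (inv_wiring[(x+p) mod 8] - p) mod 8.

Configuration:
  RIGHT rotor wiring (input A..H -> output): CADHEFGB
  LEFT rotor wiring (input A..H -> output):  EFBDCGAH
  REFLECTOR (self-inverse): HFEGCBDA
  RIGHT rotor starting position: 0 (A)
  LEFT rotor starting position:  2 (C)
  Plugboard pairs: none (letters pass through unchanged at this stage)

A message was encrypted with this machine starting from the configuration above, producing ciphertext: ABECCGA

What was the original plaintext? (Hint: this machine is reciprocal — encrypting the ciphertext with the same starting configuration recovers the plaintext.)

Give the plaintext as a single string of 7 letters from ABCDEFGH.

Char 1 ('A'): step: R->1, L=2; A->plug->A->R->H->L->D->refl->G->L'->E->R'->E->plug->E
Char 2 ('B'): step: R->2, L=2; B->plug->B->R->F->L->F->refl->B->L'->B->R'->A->plug->A
Char 3 ('E'): step: R->3, L=2; E->plug->E->R->G->L->C->refl->E->L'->D->R'->D->plug->D
Char 4 ('C'): step: R->4, L=2; C->plug->C->R->C->L->A->refl->H->L'->A->R'->A->plug->A
Char 5 ('C'): step: R->5, L=2; C->plug->C->R->E->L->G->refl->D->L'->H->R'->H->plug->H
Char 6 ('G'): step: R->6, L=2; G->plug->G->R->G->L->C->refl->E->L'->D->R'->B->plug->B
Char 7 ('A'): step: R->7, L=2; A->plug->A->R->C->L->A->refl->H->L'->A->R'->E->plug->E

Answer: EADAHBE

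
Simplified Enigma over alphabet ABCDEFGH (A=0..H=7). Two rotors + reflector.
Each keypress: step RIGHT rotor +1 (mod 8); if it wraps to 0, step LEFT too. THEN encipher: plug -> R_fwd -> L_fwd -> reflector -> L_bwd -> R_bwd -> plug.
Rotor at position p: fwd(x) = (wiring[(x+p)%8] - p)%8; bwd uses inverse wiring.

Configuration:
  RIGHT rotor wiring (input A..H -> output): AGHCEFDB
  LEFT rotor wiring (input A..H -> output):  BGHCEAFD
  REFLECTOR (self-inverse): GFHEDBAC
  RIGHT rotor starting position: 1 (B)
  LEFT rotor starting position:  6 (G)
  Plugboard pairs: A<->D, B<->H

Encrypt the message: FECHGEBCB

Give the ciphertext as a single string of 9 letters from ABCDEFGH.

Answer: HGDAHGAFH

Derivation:
Char 1 ('F'): step: R->2, L=6; F->plug->F->R->H->L->C->refl->H->L'->A->R'->B->plug->H
Char 2 ('E'): step: R->3, L=6; E->plug->E->R->G->L->G->refl->A->L'->D->R'->G->plug->G
Char 3 ('C'): step: R->4, L=6; C->plug->C->R->H->L->C->refl->H->L'->A->R'->A->plug->D
Char 4 ('H'): step: R->5, L=6; H->plug->B->R->G->L->G->refl->A->L'->D->R'->D->plug->A
Char 5 ('G'): step: R->6, L=6; G->plug->G->R->G->L->G->refl->A->L'->D->R'->B->plug->H
Char 6 ('E'): step: R->7, L=6; E->plug->E->R->D->L->A->refl->G->L'->G->R'->G->plug->G
Char 7 ('B'): step: R->0, L->7 (L advanced); B->plug->H->R->B->L->C->refl->H->L'->C->R'->D->plug->A
Char 8 ('C'): step: R->1, L=7; C->plug->C->R->B->L->C->refl->H->L'->C->R'->F->plug->F
Char 9 ('B'): step: R->2, L=7; B->plug->H->R->E->L->D->refl->E->L'->A->R'->B->plug->H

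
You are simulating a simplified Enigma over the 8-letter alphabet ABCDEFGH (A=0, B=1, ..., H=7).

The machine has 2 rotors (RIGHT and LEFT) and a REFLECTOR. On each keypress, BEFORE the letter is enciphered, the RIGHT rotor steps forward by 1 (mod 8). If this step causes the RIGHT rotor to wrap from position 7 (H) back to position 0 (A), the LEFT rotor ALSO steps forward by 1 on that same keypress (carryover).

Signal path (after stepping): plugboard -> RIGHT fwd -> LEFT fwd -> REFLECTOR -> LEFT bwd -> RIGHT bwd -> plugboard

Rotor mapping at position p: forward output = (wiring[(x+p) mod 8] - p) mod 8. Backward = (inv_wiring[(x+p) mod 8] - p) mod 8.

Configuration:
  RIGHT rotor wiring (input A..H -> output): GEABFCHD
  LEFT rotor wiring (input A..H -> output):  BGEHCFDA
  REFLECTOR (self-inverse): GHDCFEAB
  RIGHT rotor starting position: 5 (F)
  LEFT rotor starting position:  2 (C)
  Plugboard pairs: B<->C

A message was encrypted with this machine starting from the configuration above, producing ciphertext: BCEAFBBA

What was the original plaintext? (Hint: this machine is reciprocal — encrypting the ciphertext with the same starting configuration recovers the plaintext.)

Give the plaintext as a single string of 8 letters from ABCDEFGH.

Char 1 ('B'): step: R->6, L=2; B->plug->C->R->A->L->C->refl->D->L'->D->R'->F->plug->F
Char 2 ('C'): step: R->7, L=2; C->plug->B->R->H->L->E->refl->F->L'->B->R'->D->plug->D
Char 3 ('E'): step: R->0, L->3 (L advanced); E->plug->E->R->F->L->G->refl->A->L'->D->R'->H->plug->H
Char 4 ('A'): step: R->1, L=3; A->plug->A->R->D->L->A->refl->G->L'->F->R'->H->plug->H
Char 5 ('F'): step: R->2, L=3; F->plug->F->R->B->L->H->refl->B->L'->H->R'->B->plug->C
Char 6 ('B'): step: R->3, L=3; B->plug->C->R->H->L->B->refl->H->L'->B->R'->G->plug->G
Char 7 ('B'): step: R->4, L=3; B->plug->C->R->D->L->A->refl->G->L'->F->R'->H->plug->H
Char 8 ('A'): step: R->5, L=3; A->plug->A->R->F->L->G->refl->A->L'->D->R'->F->plug->F

Answer: FDHHCGHF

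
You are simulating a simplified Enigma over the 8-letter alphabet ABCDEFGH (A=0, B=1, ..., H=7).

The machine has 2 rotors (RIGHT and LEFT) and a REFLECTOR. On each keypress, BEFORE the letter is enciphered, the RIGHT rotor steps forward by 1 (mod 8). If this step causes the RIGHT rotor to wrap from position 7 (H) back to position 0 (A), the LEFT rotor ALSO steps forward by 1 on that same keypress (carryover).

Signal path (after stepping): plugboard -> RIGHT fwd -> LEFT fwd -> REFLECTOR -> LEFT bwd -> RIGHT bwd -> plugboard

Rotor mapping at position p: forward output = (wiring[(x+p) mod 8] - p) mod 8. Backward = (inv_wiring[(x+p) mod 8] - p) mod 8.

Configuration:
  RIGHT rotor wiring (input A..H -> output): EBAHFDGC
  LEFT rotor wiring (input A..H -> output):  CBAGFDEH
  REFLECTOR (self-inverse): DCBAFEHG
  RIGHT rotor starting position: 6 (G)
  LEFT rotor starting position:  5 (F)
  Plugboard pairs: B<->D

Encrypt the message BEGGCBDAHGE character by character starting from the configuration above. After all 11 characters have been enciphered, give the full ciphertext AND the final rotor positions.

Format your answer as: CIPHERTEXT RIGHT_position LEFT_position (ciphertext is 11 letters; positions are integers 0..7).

Char 1 ('B'): step: R->7, L=5; B->plug->D->R->B->L->H->refl->G->L'->A->R'->E->plug->E
Char 2 ('E'): step: R->0, L->6 (L advanced); E->plug->E->R->F->L->A->refl->D->L'->D->R'->F->plug->F
Char 3 ('G'): step: R->1, L=6; G->plug->G->R->B->L->B->refl->C->L'->E->R'->D->plug->B
Char 4 ('G'): step: R->2, L=6; G->plug->G->R->C->L->E->refl->F->L'->H->R'->H->plug->H
Char 5 ('C'): step: R->3, L=6; C->plug->C->R->A->L->G->refl->H->L'->G->R'->G->plug->G
Char 6 ('B'): step: R->4, L=6; B->plug->D->R->G->L->H->refl->G->L'->A->R'->E->plug->E
Char 7 ('D'): step: R->5, L=6; D->plug->B->R->B->L->B->refl->C->L'->E->R'->E->plug->E
Char 8 ('A'): step: R->6, L=6; A->plug->A->R->A->L->G->refl->H->L'->G->R'->C->plug->C
Char 9 ('H'): step: R->7, L=6; H->plug->H->R->H->L->F->refl->E->L'->C->R'->C->plug->C
Char 10 ('G'): step: R->0, L->7 (L advanced); G->plug->G->R->G->L->E->refl->F->L'->H->R'->D->plug->B
Char 11 ('E'): step: R->1, L=7; E->plug->E->R->C->L->C->refl->B->L'->D->R'->H->plug->H
Final: ciphertext=EFBHGEECCBH, RIGHT=1, LEFT=7

Answer: EFBHGEECCBH 1 7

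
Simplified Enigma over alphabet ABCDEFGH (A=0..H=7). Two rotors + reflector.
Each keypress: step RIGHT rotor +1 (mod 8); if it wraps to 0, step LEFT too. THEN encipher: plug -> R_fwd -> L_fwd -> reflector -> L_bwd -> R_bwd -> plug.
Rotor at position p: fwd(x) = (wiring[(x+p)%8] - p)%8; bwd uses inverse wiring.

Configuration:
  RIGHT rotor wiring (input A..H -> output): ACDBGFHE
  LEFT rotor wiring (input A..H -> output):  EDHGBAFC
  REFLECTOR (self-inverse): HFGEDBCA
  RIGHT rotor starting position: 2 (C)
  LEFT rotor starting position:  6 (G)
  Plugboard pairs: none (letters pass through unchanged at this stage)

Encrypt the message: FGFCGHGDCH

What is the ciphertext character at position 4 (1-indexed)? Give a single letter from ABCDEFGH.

Char 1 ('F'): step: R->3, L=6; F->plug->F->R->F->L->A->refl->H->L'->A->R'->H->plug->H
Char 2 ('G'): step: R->4, L=6; G->plug->G->R->H->L->C->refl->G->L'->C->R'->A->plug->A
Char 3 ('F'): step: R->5, L=6; F->plug->F->R->G->L->D->refl->E->L'->B->R'->H->plug->H
Char 4 ('C'): step: R->6, L=6; C->plug->C->R->C->L->G->refl->C->L'->H->R'->H->plug->H

H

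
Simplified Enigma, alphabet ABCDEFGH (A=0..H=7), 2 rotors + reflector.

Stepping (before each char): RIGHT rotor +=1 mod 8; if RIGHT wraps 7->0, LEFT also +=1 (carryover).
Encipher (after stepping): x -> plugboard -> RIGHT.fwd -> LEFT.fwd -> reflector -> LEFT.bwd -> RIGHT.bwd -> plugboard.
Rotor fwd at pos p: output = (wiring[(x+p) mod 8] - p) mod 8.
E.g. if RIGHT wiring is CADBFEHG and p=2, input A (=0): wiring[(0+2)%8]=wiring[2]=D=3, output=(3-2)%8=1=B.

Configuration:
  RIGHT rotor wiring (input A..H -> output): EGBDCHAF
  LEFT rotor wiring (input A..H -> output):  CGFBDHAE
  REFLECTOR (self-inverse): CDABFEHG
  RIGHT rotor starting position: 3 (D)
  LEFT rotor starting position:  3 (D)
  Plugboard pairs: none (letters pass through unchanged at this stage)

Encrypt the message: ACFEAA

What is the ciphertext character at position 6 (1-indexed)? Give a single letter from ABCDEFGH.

Char 1 ('A'): step: R->4, L=3; A->plug->A->R->G->L->D->refl->B->L'->E->R'->C->plug->C
Char 2 ('C'): step: R->5, L=3; C->plug->C->R->A->L->G->refl->H->L'->F->R'->H->plug->H
Char 3 ('F'): step: R->6, L=3; F->plug->F->R->F->L->H->refl->G->L'->A->R'->D->plug->D
Char 4 ('E'): step: R->7, L=3; E->plug->E->R->E->L->B->refl->D->L'->G->R'->A->plug->A
Char 5 ('A'): step: R->0, L->4 (L advanced); A->plug->A->R->E->L->G->refl->H->L'->A->R'->G->plug->G
Char 6 ('A'): step: R->1, L=4; A->plug->A->R->F->L->C->refl->A->L'->D->R'->H->plug->H

H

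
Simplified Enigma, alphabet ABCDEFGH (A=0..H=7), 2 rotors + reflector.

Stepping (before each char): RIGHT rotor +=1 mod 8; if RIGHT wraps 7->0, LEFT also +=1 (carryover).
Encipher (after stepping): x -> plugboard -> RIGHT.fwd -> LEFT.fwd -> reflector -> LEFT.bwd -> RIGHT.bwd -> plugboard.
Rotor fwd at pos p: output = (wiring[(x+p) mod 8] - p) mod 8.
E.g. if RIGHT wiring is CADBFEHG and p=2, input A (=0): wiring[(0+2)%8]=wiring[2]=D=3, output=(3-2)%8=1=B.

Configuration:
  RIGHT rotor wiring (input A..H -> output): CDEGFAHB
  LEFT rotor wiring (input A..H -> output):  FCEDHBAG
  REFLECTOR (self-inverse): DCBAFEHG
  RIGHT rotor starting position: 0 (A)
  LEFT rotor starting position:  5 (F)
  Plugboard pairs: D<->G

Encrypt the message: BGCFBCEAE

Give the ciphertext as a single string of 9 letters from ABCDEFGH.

Answer: HEEHFFACH

Derivation:
Char 1 ('B'): step: R->1, L=5; B->plug->B->R->D->L->A->refl->D->L'->B->R'->H->plug->H
Char 2 ('G'): step: R->2, L=5; G->plug->D->R->G->L->G->refl->H->L'->F->R'->E->plug->E
Char 3 ('C'): step: R->3, L=5; C->plug->C->R->F->L->H->refl->G->L'->G->R'->E->plug->E
Char 4 ('F'): step: R->4, L=5; F->plug->F->R->H->L->C->refl->B->L'->C->R'->H->plug->H
Char 5 ('B'): step: R->5, L=5; B->plug->B->R->C->L->B->refl->C->L'->H->R'->F->plug->F
Char 6 ('C'): step: R->6, L=5; C->plug->C->R->E->L->F->refl->E->L'->A->R'->F->plug->F
Char 7 ('E'): step: R->7, L=5; E->plug->E->R->H->L->C->refl->B->L'->C->R'->A->plug->A
Char 8 ('A'): step: R->0, L->6 (L advanced); A->plug->A->R->C->L->H->refl->G->L'->E->R'->C->plug->C
Char 9 ('E'): step: R->1, L=6; E->plug->E->R->H->L->D->refl->A->L'->B->R'->H->plug->H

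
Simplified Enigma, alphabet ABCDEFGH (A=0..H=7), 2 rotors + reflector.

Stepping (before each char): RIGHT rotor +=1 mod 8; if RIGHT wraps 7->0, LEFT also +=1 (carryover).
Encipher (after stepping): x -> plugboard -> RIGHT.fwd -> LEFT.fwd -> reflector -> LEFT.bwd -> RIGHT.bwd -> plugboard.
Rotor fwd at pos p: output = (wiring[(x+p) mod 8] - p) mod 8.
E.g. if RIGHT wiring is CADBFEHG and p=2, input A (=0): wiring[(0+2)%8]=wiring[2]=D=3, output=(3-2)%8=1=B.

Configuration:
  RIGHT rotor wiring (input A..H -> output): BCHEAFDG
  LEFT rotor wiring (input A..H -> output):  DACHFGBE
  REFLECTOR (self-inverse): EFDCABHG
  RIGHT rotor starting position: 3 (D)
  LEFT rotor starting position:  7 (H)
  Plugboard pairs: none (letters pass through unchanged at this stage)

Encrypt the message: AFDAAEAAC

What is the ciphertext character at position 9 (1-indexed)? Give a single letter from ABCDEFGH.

Char 1 ('A'): step: R->4, L=7; A->plug->A->R->E->L->A->refl->E->L'->B->R'->B->plug->B
Char 2 ('F'): step: R->5, L=7; F->plug->F->R->C->L->B->refl->F->L'->A->R'->A->plug->A
Char 3 ('D'): step: R->6, L=7; D->plug->D->R->E->L->A->refl->E->L'->B->R'->E->plug->E
Char 4 ('A'): step: R->7, L=7; A->plug->A->R->H->L->C->refl->D->L'->D->R'->C->plug->C
Char 5 ('A'): step: R->0, L->0 (L advanced); A->plug->A->R->B->L->A->refl->E->L'->H->R'->C->plug->C
Char 6 ('E'): step: R->1, L=0; E->plug->E->R->E->L->F->refl->B->L'->G->R'->B->plug->B
Char 7 ('A'): step: R->2, L=0; A->plug->A->R->F->L->G->refl->H->L'->D->R'->D->plug->D
Char 8 ('A'): step: R->3, L=0; A->plug->A->R->B->L->A->refl->E->L'->H->R'->G->plug->G
Char 9 ('C'): step: R->4, L=0; C->plug->C->R->H->L->E->refl->A->L'->B->R'->B->plug->B

B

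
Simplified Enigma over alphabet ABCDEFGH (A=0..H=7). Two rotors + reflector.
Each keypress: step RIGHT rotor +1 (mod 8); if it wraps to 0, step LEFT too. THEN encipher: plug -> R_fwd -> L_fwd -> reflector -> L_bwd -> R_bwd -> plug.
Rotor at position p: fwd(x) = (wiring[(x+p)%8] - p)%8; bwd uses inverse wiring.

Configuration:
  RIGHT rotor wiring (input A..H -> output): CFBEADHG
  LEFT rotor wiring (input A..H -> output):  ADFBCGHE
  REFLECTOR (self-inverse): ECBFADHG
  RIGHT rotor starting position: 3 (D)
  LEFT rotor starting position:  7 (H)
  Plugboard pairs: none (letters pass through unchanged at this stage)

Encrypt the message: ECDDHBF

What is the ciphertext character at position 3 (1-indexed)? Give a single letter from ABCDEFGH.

Char 1 ('E'): step: R->4, L=7; E->plug->E->R->G->L->H->refl->G->L'->D->R'->C->plug->C
Char 2 ('C'): step: R->5, L=7; C->plug->C->R->B->L->B->refl->C->L'->E->R'->F->plug->F
Char 3 ('D'): step: R->6, L=7; D->plug->D->R->H->L->A->refl->E->L'->C->R'->G->plug->G

G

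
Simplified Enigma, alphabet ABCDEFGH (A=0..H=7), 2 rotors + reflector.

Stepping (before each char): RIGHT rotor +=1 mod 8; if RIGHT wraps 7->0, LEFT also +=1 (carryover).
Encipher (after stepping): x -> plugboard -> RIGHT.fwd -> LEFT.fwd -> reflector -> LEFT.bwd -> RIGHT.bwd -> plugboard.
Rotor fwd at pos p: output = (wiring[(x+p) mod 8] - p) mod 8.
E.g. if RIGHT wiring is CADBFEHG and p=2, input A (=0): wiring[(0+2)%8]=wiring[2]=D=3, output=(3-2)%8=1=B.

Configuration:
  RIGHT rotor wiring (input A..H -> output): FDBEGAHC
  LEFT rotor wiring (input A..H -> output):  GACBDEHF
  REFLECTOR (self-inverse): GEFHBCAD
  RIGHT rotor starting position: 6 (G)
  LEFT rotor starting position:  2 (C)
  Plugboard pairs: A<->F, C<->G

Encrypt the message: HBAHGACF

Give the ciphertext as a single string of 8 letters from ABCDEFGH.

Char 1 ('H'): step: R->7, L=2; H->plug->H->R->A->L->A->refl->G->L'->H->R'->F->plug->A
Char 2 ('B'): step: R->0, L->3 (L advanced); B->plug->B->R->D->L->E->refl->B->L'->C->R'->H->plug->H
Char 3 ('A'): step: R->1, L=3; A->plug->F->R->G->L->F->refl->C->L'->E->R'->H->plug->H
Char 4 ('H'): step: R->2, L=3; H->plug->H->R->B->L->A->refl->G->L'->A->R'->F->plug->A
Char 5 ('G'): step: R->3, L=3; G->plug->C->R->F->L->D->refl->H->L'->H->R'->E->plug->E
Char 6 ('A'): step: R->4, L=3; A->plug->F->R->H->L->H->refl->D->L'->F->R'->G->plug->C
Char 7 ('C'): step: R->5, L=3; C->plug->G->R->H->L->H->refl->D->L'->F->R'->C->plug->G
Char 8 ('F'): step: R->6, L=3; F->plug->A->R->B->L->A->refl->G->L'->A->R'->G->plug->C

Answer: AHHAECGC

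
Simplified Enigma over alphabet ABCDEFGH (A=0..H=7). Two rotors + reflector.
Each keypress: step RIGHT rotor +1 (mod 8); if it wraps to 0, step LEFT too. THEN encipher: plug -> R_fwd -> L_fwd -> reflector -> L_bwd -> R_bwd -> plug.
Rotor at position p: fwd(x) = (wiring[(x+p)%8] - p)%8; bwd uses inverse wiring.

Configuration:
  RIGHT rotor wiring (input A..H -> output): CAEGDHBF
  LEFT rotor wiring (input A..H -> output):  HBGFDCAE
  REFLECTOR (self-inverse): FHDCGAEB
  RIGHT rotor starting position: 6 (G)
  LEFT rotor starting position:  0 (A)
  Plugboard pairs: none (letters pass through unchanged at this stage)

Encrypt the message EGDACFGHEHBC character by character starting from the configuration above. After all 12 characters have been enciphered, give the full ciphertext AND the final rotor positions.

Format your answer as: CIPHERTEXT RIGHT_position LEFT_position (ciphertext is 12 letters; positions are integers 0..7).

Char 1 ('E'): step: R->7, L=0; E->plug->E->R->H->L->E->refl->G->L'->C->R'->H->plug->H
Char 2 ('G'): step: R->0, L->1 (L advanced); G->plug->G->R->B->L->F->refl->A->L'->A->R'->B->plug->B
Char 3 ('D'): step: R->1, L=1; D->plug->D->R->C->L->E->refl->G->L'->H->R'->A->plug->A
Char 4 ('A'): step: R->2, L=1; A->plug->A->R->C->L->E->refl->G->L'->H->R'->E->plug->E
Char 5 ('C'): step: R->3, L=1; C->plug->C->R->E->L->B->refl->H->L'->F->R'->G->plug->G
Char 6 ('F'): step: R->4, L=1; F->plug->F->R->E->L->B->refl->H->L'->F->R'->C->plug->C
Char 7 ('G'): step: R->5, L=1; G->plug->G->R->B->L->F->refl->A->L'->A->R'->C->plug->C
Char 8 ('H'): step: R->6, L=1; H->plug->H->R->B->L->F->refl->A->L'->A->R'->F->plug->F
Char 9 ('E'): step: R->7, L=1; E->plug->E->R->H->L->G->refl->E->L'->C->R'->H->plug->H
Char 10 ('H'): step: R->0, L->2 (L advanced); H->plug->H->R->F->L->C->refl->D->L'->B->R'->G->plug->G
Char 11 ('B'): step: R->1, L=2; B->plug->B->R->D->L->A->refl->F->L'->G->R'->E->plug->E
Char 12 ('C'): step: R->2, L=2; C->plug->C->R->B->L->D->refl->C->L'->F->R'->D->plug->D
Final: ciphertext=HBAEGCCFHGED, RIGHT=2, LEFT=2

Answer: HBAEGCCFHGED 2 2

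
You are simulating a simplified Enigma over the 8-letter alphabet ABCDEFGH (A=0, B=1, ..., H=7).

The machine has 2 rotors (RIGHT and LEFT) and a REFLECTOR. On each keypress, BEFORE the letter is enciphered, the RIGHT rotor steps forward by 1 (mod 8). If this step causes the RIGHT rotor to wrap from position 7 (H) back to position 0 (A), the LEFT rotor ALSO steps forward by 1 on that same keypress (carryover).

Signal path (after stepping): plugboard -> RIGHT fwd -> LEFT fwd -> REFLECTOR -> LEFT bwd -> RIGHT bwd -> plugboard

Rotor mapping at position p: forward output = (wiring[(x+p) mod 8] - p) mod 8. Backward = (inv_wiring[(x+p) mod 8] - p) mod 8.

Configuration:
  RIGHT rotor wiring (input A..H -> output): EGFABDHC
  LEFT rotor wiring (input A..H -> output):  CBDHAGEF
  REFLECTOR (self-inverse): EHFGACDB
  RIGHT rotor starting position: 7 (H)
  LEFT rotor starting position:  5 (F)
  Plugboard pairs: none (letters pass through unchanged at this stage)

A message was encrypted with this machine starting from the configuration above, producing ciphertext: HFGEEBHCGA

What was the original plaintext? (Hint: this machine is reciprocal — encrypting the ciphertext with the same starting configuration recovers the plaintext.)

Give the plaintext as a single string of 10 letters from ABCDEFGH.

Char 1 ('H'): step: R->0, L->6 (L advanced); H->plug->H->R->C->L->E->refl->A->L'->H->R'->G->plug->G
Char 2 ('F'): step: R->1, L=6; F->plug->F->R->G->L->C->refl->F->L'->E->R'->B->plug->B
Char 3 ('G'): step: R->2, L=6; G->plug->G->R->C->L->E->refl->A->L'->H->R'->C->plug->C
Char 4 ('E'): step: R->3, L=6; E->plug->E->R->H->L->A->refl->E->L'->C->R'->H->plug->H
Char 5 ('E'): step: R->4, L=6; E->plug->E->R->A->L->G->refl->D->L'->D->R'->C->plug->C
Char 6 ('B'): step: R->5, L=6; B->plug->B->R->C->L->E->refl->A->L'->H->R'->D->plug->D
Char 7 ('H'): step: R->6, L=6; H->plug->H->R->F->L->B->refl->H->L'->B->R'->A->plug->A
Char 8 ('C'): step: R->7, L=6; C->plug->C->R->H->L->A->refl->E->L'->C->R'->F->plug->F
Char 9 ('G'): step: R->0, L->7 (L advanced); G->plug->G->R->H->L->F->refl->C->L'->C->R'->H->plug->H
Char 10 ('A'): step: R->1, L=7; A->plug->A->R->F->L->B->refl->H->L'->G->R'->F->plug->F

Answer: GBCHCDAFHF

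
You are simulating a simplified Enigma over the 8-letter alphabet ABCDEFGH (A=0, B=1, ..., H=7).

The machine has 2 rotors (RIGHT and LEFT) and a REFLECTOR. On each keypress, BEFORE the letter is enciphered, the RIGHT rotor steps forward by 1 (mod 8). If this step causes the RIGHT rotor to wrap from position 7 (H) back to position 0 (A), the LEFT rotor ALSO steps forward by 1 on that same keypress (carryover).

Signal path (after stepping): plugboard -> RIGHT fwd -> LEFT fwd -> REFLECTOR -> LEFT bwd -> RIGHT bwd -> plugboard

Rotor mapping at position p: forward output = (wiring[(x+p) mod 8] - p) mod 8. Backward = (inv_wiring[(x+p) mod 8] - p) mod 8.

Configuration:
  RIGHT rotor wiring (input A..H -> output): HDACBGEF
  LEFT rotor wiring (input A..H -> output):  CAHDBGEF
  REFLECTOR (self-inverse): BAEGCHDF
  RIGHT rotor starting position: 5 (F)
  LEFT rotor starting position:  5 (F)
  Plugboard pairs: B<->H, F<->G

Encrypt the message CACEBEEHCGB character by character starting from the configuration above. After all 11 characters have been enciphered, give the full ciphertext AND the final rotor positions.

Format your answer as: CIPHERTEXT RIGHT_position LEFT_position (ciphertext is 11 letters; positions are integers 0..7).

Answer: FCGCFCHBDEF 0 7

Derivation:
Char 1 ('C'): step: R->6, L=5; C->plug->C->R->B->L->H->refl->F->L'->D->R'->G->plug->F
Char 2 ('A'): step: R->7, L=5; A->plug->A->R->G->L->G->refl->D->L'->E->R'->C->plug->C
Char 3 ('C'): step: R->0, L->6 (L advanced); C->plug->C->R->A->L->G->refl->D->L'->G->R'->F->plug->G
Char 4 ('E'): step: R->1, L=6; E->plug->E->R->F->L->F->refl->H->L'->B->R'->C->plug->C
Char 5 ('B'): step: R->2, L=6; B->plug->H->R->B->L->H->refl->F->L'->F->R'->G->plug->F
Char 6 ('E'): step: R->3, L=6; E->plug->E->R->C->L->E->refl->C->L'->D->R'->C->plug->C
Char 7 ('E'): step: R->4, L=6; E->plug->E->R->D->L->C->refl->E->L'->C->R'->B->plug->H
Char 8 ('H'): step: R->5, L=6; H->plug->B->R->H->L->A->refl->B->L'->E->R'->H->plug->B
Char 9 ('C'): step: R->6, L=6; C->plug->C->R->B->L->H->refl->F->L'->F->R'->D->plug->D
Char 10 ('G'): step: R->7, L=6; G->plug->F->R->C->L->E->refl->C->L'->D->R'->E->plug->E
Char 11 ('B'): step: R->0, L->7 (L advanced); B->plug->H->R->F->L->C->refl->E->L'->E->R'->G->plug->F
Final: ciphertext=FCGCFCHBDEF, RIGHT=0, LEFT=7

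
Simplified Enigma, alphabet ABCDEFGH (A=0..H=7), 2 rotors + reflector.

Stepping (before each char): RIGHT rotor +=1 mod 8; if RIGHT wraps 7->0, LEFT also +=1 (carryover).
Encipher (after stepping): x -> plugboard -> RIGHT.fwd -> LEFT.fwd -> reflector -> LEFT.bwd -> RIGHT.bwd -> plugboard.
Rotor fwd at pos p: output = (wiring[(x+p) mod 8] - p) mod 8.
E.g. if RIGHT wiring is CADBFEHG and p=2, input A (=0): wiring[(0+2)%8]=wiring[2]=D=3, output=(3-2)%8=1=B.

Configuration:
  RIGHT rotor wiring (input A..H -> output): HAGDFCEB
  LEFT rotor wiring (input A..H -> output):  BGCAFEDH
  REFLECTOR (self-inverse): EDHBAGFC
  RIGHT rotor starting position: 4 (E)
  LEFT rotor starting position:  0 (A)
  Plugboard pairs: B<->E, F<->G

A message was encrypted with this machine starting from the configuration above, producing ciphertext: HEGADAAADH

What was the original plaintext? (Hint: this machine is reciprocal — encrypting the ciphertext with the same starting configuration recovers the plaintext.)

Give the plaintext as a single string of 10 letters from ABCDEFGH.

Answer: FGEDBEBGAC

Derivation:
Char 1 ('H'): step: R->5, L=0; H->plug->H->R->A->L->B->refl->D->L'->G->R'->G->plug->F
Char 2 ('E'): step: R->6, L=0; E->plug->B->R->D->L->A->refl->E->L'->F->R'->F->plug->G
Char 3 ('G'): step: R->7, L=0; G->plug->F->R->G->L->D->refl->B->L'->A->R'->B->plug->E
Char 4 ('A'): step: R->0, L->1 (L advanced); A->plug->A->R->H->L->A->refl->E->L'->D->R'->D->plug->D
Char 5 ('D'): step: R->1, L=1; D->plug->D->R->E->L->D->refl->B->L'->B->R'->E->plug->B
Char 6 ('A'): step: R->2, L=1; A->plug->A->R->E->L->D->refl->B->L'->B->R'->B->plug->E
Char 7 ('A'): step: R->3, L=1; A->plug->A->R->A->L->F->refl->G->L'->G->R'->E->plug->B
Char 8 ('A'): step: R->4, L=1; A->plug->A->R->B->L->B->refl->D->L'->E->R'->F->plug->G
Char 9 ('D'): step: R->5, L=1; D->plug->D->R->C->L->H->refl->C->L'->F->R'->A->plug->A
Char 10 ('H'): step: R->6, L=1; H->plug->H->R->E->L->D->refl->B->L'->B->R'->C->plug->C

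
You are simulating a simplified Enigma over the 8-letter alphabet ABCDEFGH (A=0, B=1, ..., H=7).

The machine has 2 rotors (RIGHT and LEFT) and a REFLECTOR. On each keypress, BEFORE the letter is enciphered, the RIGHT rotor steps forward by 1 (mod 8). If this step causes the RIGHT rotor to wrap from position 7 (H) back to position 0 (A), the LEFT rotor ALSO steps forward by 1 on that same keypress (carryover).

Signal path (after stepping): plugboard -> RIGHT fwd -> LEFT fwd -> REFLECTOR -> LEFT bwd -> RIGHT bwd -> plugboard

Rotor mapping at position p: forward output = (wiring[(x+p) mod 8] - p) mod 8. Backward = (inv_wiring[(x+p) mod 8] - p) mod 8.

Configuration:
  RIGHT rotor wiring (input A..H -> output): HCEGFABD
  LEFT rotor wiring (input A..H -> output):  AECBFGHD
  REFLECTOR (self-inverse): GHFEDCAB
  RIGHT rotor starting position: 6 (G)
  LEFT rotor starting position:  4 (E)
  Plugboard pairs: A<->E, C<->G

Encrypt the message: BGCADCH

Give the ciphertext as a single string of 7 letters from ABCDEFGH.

Char 1 ('B'): step: R->7, L=4; B->plug->B->R->A->L->B->refl->H->L'->D->R'->C->plug->G
Char 2 ('G'): step: R->0, L->5 (L advanced); G->plug->C->R->E->L->H->refl->B->L'->A->R'->F->plug->F
Char 3 ('C'): step: R->1, L=5; C->plug->G->R->C->L->G->refl->A->L'->H->R'->E->plug->A
Char 4 ('A'): step: R->2, L=5; A->plug->E->R->H->L->A->refl->G->L'->C->R'->A->plug->E
Char 5 ('D'): step: R->3, L=5; D->plug->D->R->G->L->E->refl->D->L'->D->R'->A->plug->E
Char 6 ('C'): step: R->4, L=5; C->plug->G->R->A->L->B->refl->H->L'->E->R'->B->plug->B
Char 7 ('H'): step: R->5, L=5; H->plug->H->R->A->L->B->refl->H->L'->E->R'->B->plug->B

Answer: GFAEEBB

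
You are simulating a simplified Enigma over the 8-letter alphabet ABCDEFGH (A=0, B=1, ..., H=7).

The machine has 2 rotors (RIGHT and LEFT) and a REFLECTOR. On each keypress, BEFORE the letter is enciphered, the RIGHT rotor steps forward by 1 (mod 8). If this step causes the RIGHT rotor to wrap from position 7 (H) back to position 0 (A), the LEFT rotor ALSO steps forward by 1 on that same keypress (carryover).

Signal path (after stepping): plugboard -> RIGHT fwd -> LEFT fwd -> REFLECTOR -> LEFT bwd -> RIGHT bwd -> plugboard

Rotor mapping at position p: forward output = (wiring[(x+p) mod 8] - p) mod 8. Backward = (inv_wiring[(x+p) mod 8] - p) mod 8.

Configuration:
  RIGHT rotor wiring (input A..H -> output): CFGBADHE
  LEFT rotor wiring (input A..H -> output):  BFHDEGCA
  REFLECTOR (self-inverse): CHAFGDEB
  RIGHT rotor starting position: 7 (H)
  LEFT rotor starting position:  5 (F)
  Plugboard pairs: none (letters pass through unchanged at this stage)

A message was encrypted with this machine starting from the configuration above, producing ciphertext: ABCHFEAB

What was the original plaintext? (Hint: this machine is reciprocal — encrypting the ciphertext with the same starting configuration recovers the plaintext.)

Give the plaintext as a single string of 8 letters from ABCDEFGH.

Answer: BEGDBADG

Derivation:
Char 1 ('A'): step: R->0, L->6 (L advanced); A->plug->A->R->C->L->D->refl->F->L'->F->R'->B->plug->B
Char 2 ('B'): step: R->1, L=6; B->plug->B->R->F->L->F->refl->D->L'->C->R'->E->plug->E
Char 3 ('C'): step: R->2, L=6; C->plug->C->R->G->L->G->refl->E->L'->A->R'->G->plug->G
Char 4 ('H'): step: R->3, L=6; H->plug->H->R->D->L->H->refl->B->L'->E->R'->D->plug->D
Char 5 ('F'): step: R->4, L=6; F->plug->F->R->B->L->C->refl->A->L'->H->R'->B->plug->B
Char 6 ('E'): step: R->5, L=6; E->plug->E->R->A->L->E->refl->G->L'->G->R'->A->plug->A
Char 7 ('A'): step: R->6, L=6; A->plug->A->R->B->L->C->refl->A->L'->H->R'->D->plug->D
Char 8 ('B'): step: R->7, L=6; B->plug->B->R->D->L->H->refl->B->L'->E->R'->G->plug->G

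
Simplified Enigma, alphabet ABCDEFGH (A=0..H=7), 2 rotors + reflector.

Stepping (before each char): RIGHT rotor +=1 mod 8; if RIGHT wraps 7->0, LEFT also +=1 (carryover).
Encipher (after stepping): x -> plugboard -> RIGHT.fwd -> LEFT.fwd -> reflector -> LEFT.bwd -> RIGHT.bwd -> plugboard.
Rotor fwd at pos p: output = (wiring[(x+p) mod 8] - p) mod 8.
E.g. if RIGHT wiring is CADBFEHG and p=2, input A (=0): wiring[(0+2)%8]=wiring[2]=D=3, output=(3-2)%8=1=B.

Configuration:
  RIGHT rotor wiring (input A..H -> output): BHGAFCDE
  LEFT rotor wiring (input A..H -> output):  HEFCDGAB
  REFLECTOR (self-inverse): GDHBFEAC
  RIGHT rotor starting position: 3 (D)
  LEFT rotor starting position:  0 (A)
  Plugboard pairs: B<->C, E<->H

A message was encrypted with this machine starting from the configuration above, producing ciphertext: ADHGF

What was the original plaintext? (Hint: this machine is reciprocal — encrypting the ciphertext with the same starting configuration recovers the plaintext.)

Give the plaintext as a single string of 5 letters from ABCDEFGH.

Char 1 ('A'): step: R->4, L=0; A->plug->A->R->B->L->E->refl->F->L'->C->R'->G->plug->G
Char 2 ('D'): step: R->5, L=0; D->plug->D->R->E->L->D->refl->B->L'->H->R'->C->plug->B
Char 3 ('H'): step: R->6, L=0; H->plug->E->R->A->L->H->refl->C->L'->D->R'->C->plug->B
Char 4 ('G'): step: R->7, L=0; G->plug->G->R->D->L->C->refl->H->L'->A->R'->C->plug->B
Char 5 ('F'): step: R->0, L->1 (L advanced); F->plug->F->R->C->L->B->refl->D->L'->A->R'->D->plug->D

Answer: GBBBD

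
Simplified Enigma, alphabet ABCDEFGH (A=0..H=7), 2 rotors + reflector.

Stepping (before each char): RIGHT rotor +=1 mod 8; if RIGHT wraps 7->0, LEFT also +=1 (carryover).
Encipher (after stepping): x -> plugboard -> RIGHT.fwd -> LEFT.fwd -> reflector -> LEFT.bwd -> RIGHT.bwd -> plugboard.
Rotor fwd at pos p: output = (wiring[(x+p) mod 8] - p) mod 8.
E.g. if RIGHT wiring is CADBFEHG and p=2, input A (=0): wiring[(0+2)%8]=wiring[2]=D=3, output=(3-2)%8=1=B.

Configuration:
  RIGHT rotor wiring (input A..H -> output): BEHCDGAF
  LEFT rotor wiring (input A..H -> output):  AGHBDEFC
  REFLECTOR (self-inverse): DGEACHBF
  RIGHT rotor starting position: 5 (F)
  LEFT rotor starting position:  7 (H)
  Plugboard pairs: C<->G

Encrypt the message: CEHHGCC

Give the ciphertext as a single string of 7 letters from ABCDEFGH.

Char 1 ('C'): step: R->6, L=7; C->plug->G->R->F->L->E->refl->C->L'->E->R'->F->plug->F
Char 2 ('E'): step: R->7, L=7; E->plug->E->R->D->L->A->refl->D->L'->A->R'->D->plug->D
Char 3 ('H'): step: R->0, L->0 (L advanced); H->plug->H->R->F->L->E->refl->C->L'->H->R'->C->plug->G
Char 4 ('H'): step: R->1, L=0; H->plug->H->R->A->L->A->refl->D->L'->E->R'->G->plug->C
Char 5 ('G'): step: R->2, L=0; G->plug->C->R->B->L->G->refl->B->L'->D->R'->F->plug->F
Char 6 ('C'): step: R->3, L=0; C->plug->G->R->B->L->G->refl->B->L'->D->R'->C->plug->G
Char 7 ('C'): step: R->4, L=0; C->plug->G->R->D->L->B->refl->G->L'->B->R'->D->plug->D

Answer: FDGCFGD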